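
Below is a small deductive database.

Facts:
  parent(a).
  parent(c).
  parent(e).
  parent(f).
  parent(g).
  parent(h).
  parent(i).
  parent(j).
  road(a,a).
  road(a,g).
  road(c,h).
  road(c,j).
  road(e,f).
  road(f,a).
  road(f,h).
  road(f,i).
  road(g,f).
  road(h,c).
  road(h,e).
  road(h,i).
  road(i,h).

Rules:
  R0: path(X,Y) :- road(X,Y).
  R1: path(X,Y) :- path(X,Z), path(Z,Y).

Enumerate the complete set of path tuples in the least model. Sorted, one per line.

round 1: derive path(a,a) via R0 from road(a,a)
round 1: derive path(a,g) via R0 from road(a,g)
round 1: derive path(c,h) via R0 from road(c,h)
round 1: derive path(c,j) via R0 from road(c,j)
round 1: derive path(e,f) via R0 from road(e,f)
round 1: derive path(f,a) via R0 from road(f,a)
round 1: derive path(f,h) via R0 from road(f,h)
round 1: derive path(f,i) via R0 from road(f,i)
round 1: derive path(g,f) via R0 from road(g,f)
round 1: derive path(h,c) via R0 from road(h,c)
round 1: derive path(h,e) via R0 from road(h,e)
round 1: derive path(h,i) via R0 from road(h,i)
round 1: derive path(i,h) via R0 from road(i,h)
round 2: derive path(a,f) via R1 from path(a,g), path(g,f)
round 2: derive path(c,c) via R1 from path(c,h), path(h,c)
round 2: derive path(c,e) via R1 from path(c,h), path(h,e)
round 2: derive path(c,i) via R1 from path(c,h), path(h,i)
round 2: derive path(e,a) via R1 from path(e,f), path(f,a)
round 2: derive path(e,h) via R1 from path(e,f), path(f,h)
round 2: derive path(e,i) via R1 from path(e,f), path(f,i)
round 2: derive path(f,c) via R1 from path(f,h), path(h,c)
round 2: derive path(f,e) via R1 from path(f,h), path(h,e)
round 2: derive path(f,g) via R1 from path(f,a), path(a,g)
round 2: derive path(g,a) via R1 from path(g,f), path(f,a)
round 2: derive path(g,h) via R1 from path(g,f), path(f,h)
round 2: derive path(g,i) via R1 from path(g,f), path(f,i)
round 2: derive path(h,f) via R1 from path(h,e), path(e,f)
round 2: derive path(h,h) via R1 from path(h,c), path(c,h)
round 2: derive path(h,j) via R1 from path(h,c), path(c,j)
round 2: derive path(i,c) via R1 from path(i,h), path(h,c)
round 2: derive path(i,e) via R1 from path(i,h), path(h,e)
round 2: derive path(i,i) via R1 from path(i,h), path(h,i)
round 3: derive path(a,c) via R1 from path(a,f), path(f,c)
round 3: derive path(a,e) via R1 from path(a,f), path(f,e)
round 3: derive path(a,h) via R1 from path(a,f), path(f,h)
round 3: derive path(a,i) via R1 from path(a,f), path(f,i)
round 3: derive path(c,a) via R1 from path(c,e), path(e,a)
round 3: derive path(c,f) via R1 from path(c,e), path(e,f)
round 3: derive path(e,c) via R1 from path(e,f), path(f,c)
round 3: derive path(e,e) via R1 from path(e,f), path(f,e)
round 3: derive path(e,g) via R1 from path(e,a), path(a,g)
round 3: derive path(e,j) via R1 from path(e,h), path(h,j)
round 3: derive path(f,f) via R1 from path(f,a), path(a,f)
round 3: derive path(f,j) via R1 from path(f,c), path(c,j)
round 3: derive path(g,c) via R1 from path(g,f), path(f,c)
round 3: derive path(g,e) via R1 from path(g,f), path(f,e)
round 3: derive path(g,g) via R1 from path(g,a), path(a,g)
round 3: derive path(g,j) via R1 from path(g,h), path(h,j)
round 3: derive path(h,a) via R1 from path(h,e), path(e,a)
round 3: derive path(h,g) via R1 from path(h,f), path(f,g)
round 3: derive path(i,a) via R1 from path(i,e), path(e,a)
round 3: derive path(i,f) via R1 from path(i,e), path(e,f)
round 3: derive path(i,j) via R1 from path(i,c), path(c,j)
round 4: derive path(a,j) via R1 from path(a,c), path(c,j)
round 4: derive path(c,g) via R1 from path(c,a), path(a,g)
round 4: derive path(i,g) via R1 from path(i,a), path(a,g)

path(a,a)
path(a,c)
path(a,e)
path(a,f)
path(a,g)
path(a,h)
path(a,i)
path(a,j)
path(c,a)
path(c,c)
path(c,e)
path(c,f)
path(c,g)
path(c,h)
path(c,i)
path(c,j)
path(e,a)
path(e,c)
path(e,e)
path(e,f)
path(e,g)
path(e,h)
path(e,i)
path(e,j)
path(f,a)
path(f,c)
path(f,e)
path(f,f)
path(f,g)
path(f,h)
path(f,i)
path(f,j)
path(g,a)
path(g,c)
path(g,e)
path(g,f)
path(g,g)
path(g,h)
path(g,i)
path(g,j)
path(h,a)
path(h,c)
path(h,e)
path(h,f)
path(h,g)
path(h,h)
path(h,i)
path(h,j)
path(i,a)
path(i,c)
path(i,e)
path(i,f)
path(i,g)
path(i,h)
path(i,i)
path(i,j)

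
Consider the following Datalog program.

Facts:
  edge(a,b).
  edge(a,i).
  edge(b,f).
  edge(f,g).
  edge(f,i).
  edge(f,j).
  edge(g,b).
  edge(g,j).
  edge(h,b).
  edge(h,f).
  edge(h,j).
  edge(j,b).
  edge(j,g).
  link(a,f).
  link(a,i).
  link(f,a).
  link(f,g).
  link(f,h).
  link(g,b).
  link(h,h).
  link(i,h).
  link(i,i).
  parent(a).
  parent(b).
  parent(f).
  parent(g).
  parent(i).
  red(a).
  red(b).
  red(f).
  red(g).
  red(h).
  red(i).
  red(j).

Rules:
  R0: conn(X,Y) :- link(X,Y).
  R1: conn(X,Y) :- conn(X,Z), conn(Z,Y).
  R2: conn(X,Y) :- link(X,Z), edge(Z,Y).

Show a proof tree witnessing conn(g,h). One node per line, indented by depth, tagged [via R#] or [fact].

conn(g,h)  [via R1]
  conn(g,f)  [via R2]
    link(g,b)  [fact]
    edge(b,f)  [fact]
  conn(f,h)  [via R0]
    link(f,h)  [fact]

round 1: derive conn(a,f) via R0 from link(a,f)
round 1: derive conn(a,i) via R0 from link(a,i)
round 1: derive conn(f,a) via R0 from link(f,a)
round 1: derive conn(f,g) via R0 from link(f,g)
round 1: derive conn(f,h) via R0 from link(f,h)
round 1: derive conn(g,b) via R0 from link(g,b)
round 1: derive conn(h,h) via R0 from link(h,h)
round 1: derive conn(i,h) via R0 from link(i,h)
round 1: derive conn(i,i) via R0 from link(i,i)
round 1: derive conn(a,g) via R2 from link(a,f), edge(f,g)
round 1: derive conn(a,j) via R2 from link(a,f), edge(f,j)
round 1: derive conn(f,b) via R2 from link(f,a), edge(a,b)
round 1: derive conn(f,f) via R2 from link(f,h), edge(h,f)
round 1: derive conn(f,i) via R2 from link(f,a), edge(a,i)
round 1: derive conn(f,j) via R2 from link(f,g), edge(g,j)
round 1: derive conn(g,f) via R2 from link(g,b), edge(b,f)
round 1: derive conn(h,b) via R2 from link(h,h), edge(h,b)
round 1: derive conn(h,f) via R2 from link(h,h), edge(h,f)
round 1: derive conn(h,j) via R2 from link(h,h), edge(h,j)
round 1: derive conn(i,b) via R2 from link(i,h), edge(h,b)
round 1: derive conn(i,f) via R2 from link(i,h), edge(h,f)
round 1: derive conn(i,j) via R2 from link(i,h), edge(h,j)
round 2: derive conn(a,a) via R1 from conn(a,f), conn(f,a)
round 2: derive conn(a,b) via R1 from conn(a,f), conn(f,b)
round 2: derive conn(a,h) via R1 from conn(a,f), conn(f,h)
round 2: derive conn(g,a) via R1 from conn(g,f), conn(f,a)
round 2: derive conn(g,g) via R1 from conn(g,f), conn(f,g)
round 2: derive conn(g,h) via R1 from conn(g,f), conn(f,h)
round 2: derive conn(g,i) via R1 from conn(g,f), conn(f,i)
round 2: derive conn(g,j) via R1 from conn(g,f), conn(f,j)
round 2: derive conn(h,a) via R1 from conn(h,f), conn(f,a)
round 2: derive conn(h,g) via R1 from conn(h,f), conn(f,g)
round 2: derive conn(h,i) via R1 from conn(h,f), conn(f,i)
round 2: derive conn(i,a) via R1 from conn(i,f), conn(f,a)
round 2: derive conn(i,g) via R1 from conn(i,f), conn(f,g)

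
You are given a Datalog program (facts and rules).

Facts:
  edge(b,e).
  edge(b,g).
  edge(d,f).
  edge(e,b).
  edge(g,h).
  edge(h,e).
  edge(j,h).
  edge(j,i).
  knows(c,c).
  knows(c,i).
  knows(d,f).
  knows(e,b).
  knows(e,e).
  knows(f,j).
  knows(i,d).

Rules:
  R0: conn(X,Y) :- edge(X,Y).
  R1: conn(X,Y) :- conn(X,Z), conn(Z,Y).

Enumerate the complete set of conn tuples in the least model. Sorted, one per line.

round 1: derive conn(b,e) via R0 from edge(b,e)
round 1: derive conn(b,g) via R0 from edge(b,g)
round 1: derive conn(d,f) via R0 from edge(d,f)
round 1: derive conn(e,b) via R0 from edge(e,b)
round 1: derive conn(g,h) via R0 from edge(g,h)
round 1: derive conn(h,e) via R0 from edge(h,e)
round 1: derive conn(j,h) via R0 from edge(j,h)
round 1: derive conn(j,i) via R0 from edge(j,i)
round 2: derive conn(b,b) via R1 from conn(b,e), conn(e,b)
round 2: derive conn(b,h) via R1 from conn(b,g), conn(g,h)
round 2: derive conn(e,e) via R1 from conn(e,b), conn(b,e)
round 2: derive conn(e,g) via R1 from conn(e,b), conn(b,g)
round 2: derive conn(g,e) via R1 from conn(g,h), conn(h,e)
round 2: derive conn(h,b) via R1 from conn(h,e), conn(e,b)
round 2: derive conn(j,e) via R1 from conn(j,h), conn(h,e)
round 3: derive conn(e,h) via R1 from conn(e,b), conn(b,h)
round 3: derive conn(g,b) via R1 from conn(g,e), conn(e,b)
round 3: derive conn(g,g) via R1 from conn(g,e), conn(e,g)
round 3: derive conn(h,g) via R1 from conn(h,b), conn(b,g)
round 3: derive conn(h,h) via R1 from conn(h,b), conn(b,h)
round 3: derive conn(j,b) via R1 from conn(j,e), conn(e,b)
round 3: derive conn(j,g) via R1 from conn(j,e), conn(e,g)

conn(b,b)
conn(b,e)
conn(b,g)
conn(b,h)
conn(d,f)
conn(e,b)
conn(e,e)
conn(e,g)
conn(e,h)
conn(g,b)
conn(g,e)
conn(g,g)
conn(g,h)
conn(h,b)
conn(h,e)
conn(h,g)
conn(h,h)
conn(j,b)
conn(j,e)
conn(j,g)
conn(j,h)
conn(j,i)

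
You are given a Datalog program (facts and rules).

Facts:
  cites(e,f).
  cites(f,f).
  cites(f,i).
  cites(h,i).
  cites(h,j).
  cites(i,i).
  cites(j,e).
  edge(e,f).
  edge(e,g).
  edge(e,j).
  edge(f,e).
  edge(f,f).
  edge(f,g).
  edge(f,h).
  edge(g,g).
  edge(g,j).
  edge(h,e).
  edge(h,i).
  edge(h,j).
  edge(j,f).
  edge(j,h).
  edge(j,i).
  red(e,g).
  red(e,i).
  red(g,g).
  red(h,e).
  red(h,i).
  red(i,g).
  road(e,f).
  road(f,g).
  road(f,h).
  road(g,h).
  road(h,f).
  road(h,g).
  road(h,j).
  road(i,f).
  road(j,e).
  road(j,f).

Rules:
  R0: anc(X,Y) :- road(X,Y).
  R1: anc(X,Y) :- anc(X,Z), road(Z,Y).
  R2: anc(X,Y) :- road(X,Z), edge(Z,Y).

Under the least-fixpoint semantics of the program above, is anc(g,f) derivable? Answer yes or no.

round 1: derive anc(e,f) via R0 from road(e,f)
round 1: derive anc(f,g) via R0 from road(f,g)
round 1: derive anc(f,h) via R0 from road(f,h)
round 1: derive anc(g,h) via R0 from road(g,h)
round 1: derive anc(h,f) via R0 from road(h,f)
round 1: derive anc(h,g) via R0 from road(h,g)
round 1: derive anc(h,j) via R0 from road(h,j)
round 1: derive anc(i,f) via R0 from road(i,f)
round 1: derive anc(j,e) via R0 from road(j,e)
round 1: derive anc(j,f) via R0 from road(j,f)
round 1: derive anc(e,e) via R2 from road(e,f), edge(f,e)
round 1: derive anc(e,g) via R2 from road(e,f), edge(f,g)
round 1: derive anc(e,h) via R2 from road(e,f), edge(f,h)
round 1: derive anc(f,e) via R2 from road(f,h), edge(h,e)
round 1: derive anc(f,i) via R2 from road(f,h), edge(h,i)
round 1: derive anc(f,j) via R2 from road(f,g), edge(g,j)
round 1: derive anc(g,e) via R2 from road(g,h), edge(h,e)
round 1: derive anc(g,i) via R2 from road(g,h), edge(h,i)
round 1: derive anc(g,j) via R2 from road(g,h), edge(h,j)
round 1: derive anc(h,e) via R2 from road(h,f), edge(f,e)
round 1: derive anc(h,h) via R2 from road(h,f), edge(f,h)
round 1: derive anc(h,i) via R2 from road(h,j), edge(j,i)
round 1: derive anc(i,e) via R2 from road(i,f), edge(f,e)
round 1: derive anc(i,g) via R2 from road(i,f), edge(f,g)
round 1: derive anc(i,h) via R2 from road(i,f), edge(f,h)
round 1: derive anc(j,g) via R2 from road(j,e), edge(e,g)
round 1: derive anc(j,h) via R2 from road(j,f), edge(f,h)
round 1: derive anc(j,j) via R2 from road(j,e), edge(e,j)
round 2: derive anc(e,j) via R1 from anc(e,h), road(h,j)
round 2: derive anc(f,f) via R1 from anc(f,e), road(e,f)
round 2: derive anc(g,f) via R1 from anc(g,e), road(e,f)
round 2: derive anc(g,g) via R1 from anc(g,h), road(h,g)
round 2: derive anc(i,j) via R1 from anc(i,h), road(h,j)

yes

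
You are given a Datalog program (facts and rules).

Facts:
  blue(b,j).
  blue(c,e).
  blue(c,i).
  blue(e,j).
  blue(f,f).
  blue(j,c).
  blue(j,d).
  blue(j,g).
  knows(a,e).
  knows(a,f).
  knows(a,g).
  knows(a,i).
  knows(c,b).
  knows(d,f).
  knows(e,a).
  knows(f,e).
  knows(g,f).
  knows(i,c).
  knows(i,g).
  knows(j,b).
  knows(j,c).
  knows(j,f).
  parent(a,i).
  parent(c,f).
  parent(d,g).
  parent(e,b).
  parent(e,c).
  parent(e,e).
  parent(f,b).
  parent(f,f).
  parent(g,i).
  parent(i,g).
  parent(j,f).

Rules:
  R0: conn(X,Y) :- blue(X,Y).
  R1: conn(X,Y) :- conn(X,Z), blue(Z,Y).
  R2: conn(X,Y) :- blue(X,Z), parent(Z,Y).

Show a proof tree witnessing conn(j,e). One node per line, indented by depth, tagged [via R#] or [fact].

conn(j,e)  [via R1]
  conn(j,c)  [via R0]
    blue(j,c)  [fact]
  blue(c,e)  [fact]

round 1: derive conn(b,j) via R0 from blue(b,j)
round 1: derive conn(c,e) via R0 from blue(c,e)
round 1: derive conn(c,i) via R0 from blue(c,i)
round 1: derive conn(e,j) via R0 from blue(e,j)
round 1: derive conn(f,f) via R0 from blue(f,f)
round 1: derive conn(j,c) via R0 from blue(j,c)
round 1: derive conn(j,d) via R0 from blue(j,d)
round 1: derive conn(j,g) via R0 from blue(j,g)
round 1: derive conn(b,f) via R2 from blue(b,j), parent(j,f)
round 1: derive conn(c,b) via R2 from blue(c,e), parent(e,b)
round 1: derive conn(c,c) via R2 from blue(c,e), parent(e,c)
round 1: derive conn(c,g) via R2 from blue(c,i), parent(i,g)
round 1: derive conn(e,f) via R2 from blue(e,j), parent(j,f)
round 1: derive conn(f,b) via R2 from blue(f,f), parent(f,b)
round 1: derive conn(j,f) via R2 from blue(j,c), parent(c,f)
round 1: derive conn(j,i) via R2 from blue(j,g), parent(g,i)
round 2: derive conn(b,c) via R1 from conn(b,j), blue(j,c)
round 2: derive conn(b,d) via R1 from conn(b,j), blue(j,d)
round 2: derive conn(b,g) via R1 from conn(b,j), blue(j,g)
round 2: derive conn(c,j) via R1 from conn(c,b), blue(b,j)
round 2: derive conn(e,c) via R1 from conn(e,j), blue(j,c)
round 2: derive conn(e,d) via R1 from conn(e,j), blue(j,d)
round 2: derive conn(e,g) via R1 from conn(e,j), blue(j,g)
round 2: derive conn(f,j) via R1 from conn(f,b), blue(b,j)
round 2: derive conn(j,e) via R1 from conn(j,c), blue(c,e)
round 3: derive conn(b,e) via R1 from conn(b,c), blue(c,e)
round 3: derive conn(b,i) via R1 from conn(b,c), blue(c,i)
round 3: derive conn(c,d) via R1 from conn(c,j), blue(j,d)
round 3: derive conn(e,e) via R1 from conn(e,c), blue(c,e)
round 3: derive conn(e,i) via R1 from conn(e,c), blue(c,i)
round 3: derive conn(f,c) via R1 from conn(f,j), blue(j,c)
round 3: derive conn(f,d) via R1 from conn(f,j), blue(j,d)
round 3: derive conn(f,g) via R1 from conn(f,j), blue(j,g)
round 3: derive conn(j,j) via R1 from conn(j,e), blue(e,j)
round 4: derive conn(f,e) via R1 from conn(f,c), blue(c,e)
round 4: derive conn(f,i) via R1 from conn(f,c), blue(c,i)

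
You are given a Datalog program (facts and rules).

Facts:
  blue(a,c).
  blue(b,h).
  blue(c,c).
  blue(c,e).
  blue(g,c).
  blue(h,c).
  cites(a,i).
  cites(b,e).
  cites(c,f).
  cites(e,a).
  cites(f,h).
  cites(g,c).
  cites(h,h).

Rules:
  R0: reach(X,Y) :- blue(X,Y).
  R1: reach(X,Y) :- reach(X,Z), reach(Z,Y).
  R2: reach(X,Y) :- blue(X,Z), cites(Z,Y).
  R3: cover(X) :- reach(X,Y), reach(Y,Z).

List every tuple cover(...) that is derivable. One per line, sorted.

cover(a)
cover(b)
cover(c)
cover(g)
cover(h)

round 1: derive reach(a,c) via R0 from blue(a,c)
round 1: derive reach(b,h) via R0 from blue(b,h)
round 1: derive reach(c,c) via R0 from blue(c,c)
round 1: derive reach(c,e) via R0 from blue(c,e)
round 1: derive reach(g,c) via R0 from blue(g,c)
round 1: derive reach(h,c) via R0 from blue(h,c)
round 1: derive reach(a,f) via R2 from blue(a,c), cites(c,f)
round 1: derive reach(c,a) via R2 from blue(c,e), cites(e,a)
round 1: derive reach(c,f) via R2 from blue(c,c), cites(c,f)
round 1: derive reach(g,f) via R2 from blue(g,c), cites(c,f)
round 1: derive reach(h,f) via R2 from blue(h,c), cites(c,f)
round 2: derive reach(a,a) via R1 from reach(a,c), reach(c,a)
round 2: derive reach(a,e) via R1 from reach(a,c), reach(c,e)
round 2: derive reach(b,c) via R1 from reach(b,h), reach(h,c)
round 2: derive reach(b,f) via R1 from reach(b,h), reach(h,f)
round 2: derive reach(g,a) via R1 from reach(g,c), reach(c,a)
round 2: derive reach(g,e) via R1 from reach(g,c), reach(c,e)
round 2: derive reach(h,a) via R1 from reach(h,c), reach(c,a)
round 2: derive reach(h,e) via R1 from reach(h,c), reach(c,e)
round 2: derive cover(a) via R3 from reach(a,c), reach(c,a)
round 2: derive cover(b) via R3 from reach(b,h), reach(h,c)
round 2: derive cover(c) via R3 from reach(c,a), reach(a,c)
round 2: derive cover(g) via R3 from reach(g,c), reach(c,a)
round 2: derive cover(h) via R3 from reach(h,c), reach(c,a)
round 3: derive reach(b,a) via R1 from reach(b,c), reach(c,a)
round 3: derive reach(b,e) via R1 from reach(b,c), reach(c,e)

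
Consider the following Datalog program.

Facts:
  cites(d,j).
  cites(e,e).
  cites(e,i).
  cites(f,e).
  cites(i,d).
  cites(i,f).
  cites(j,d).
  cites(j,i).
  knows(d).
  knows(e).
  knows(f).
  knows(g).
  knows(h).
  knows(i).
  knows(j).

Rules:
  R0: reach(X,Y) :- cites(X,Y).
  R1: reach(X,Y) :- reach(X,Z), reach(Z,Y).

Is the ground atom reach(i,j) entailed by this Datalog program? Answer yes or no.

yes

round 1: derive reach(d,j) via R0 from cites(d,j)
round 1: derive reach(e,e) via R0 from cites(e,e)
round 1: derive reach(e,i) via R0 from cites(e,i)
round 1: derive reach(f,e) via R0 from cites(f,e)
round 1: derive reach(i,d) via R0 from cites(i,d)
round 1: derive reach(i,f) via R0 from cites(i,f)
round 1: derive reach(j,d) via R0 from cites(j,d)
round 1: derive reach(j,i) via R0 from cites(j,i)
round 2: derive reach(d,d) via R1 from reach(d,j), reach(j,d)
round 2: derive reach(d,i) via R1 from reach(d,j), reach(j,i)
round 2: derive reach(e,d) via R1 from reach(e,i), reach(i,d)
round 2: derive reach(e,f) via R1 from reach(e,i), reach(i,f)
round 2: derive reach(f,i) via R1 from reach(f,e), reach(e,i)
round 2: derive reach(i,e) via R1 from reach(i,f), reach(f,e)
round 2: derive reach(i,j) via R1 from reach(i,d), reach(d,j)
round 2: derive reach(j,f) via R1 from reach(j,i), reach(i,f)
round 2: derive reach(j,j) via R1 from reach(j,d), reach(d,j)
round 3: derive reach(d,e) via R1 from reach(d,i), reach(i,e)
round 3: derive reach(d,f) via R1 from reach(d,i), reach(i,f)
round 3: derive reach(e,j) via R1 from reach(e,d), reach(d,j)
round 3: derive reach(f,d) via R1 from reach(f,e), reach(e,d)
round 3: derive reach(f,f) via R1 from reach(f,e), reach(e,f)
round 3: derive reach(f,j) via R1 from reach(f,i), reach(i,j)
round 3: derive reach(i,i) via R1 from reach(i,d), reach(d,i)
round 3: derive reach(j,e) via R1 from reach(j,f), reach(f,e)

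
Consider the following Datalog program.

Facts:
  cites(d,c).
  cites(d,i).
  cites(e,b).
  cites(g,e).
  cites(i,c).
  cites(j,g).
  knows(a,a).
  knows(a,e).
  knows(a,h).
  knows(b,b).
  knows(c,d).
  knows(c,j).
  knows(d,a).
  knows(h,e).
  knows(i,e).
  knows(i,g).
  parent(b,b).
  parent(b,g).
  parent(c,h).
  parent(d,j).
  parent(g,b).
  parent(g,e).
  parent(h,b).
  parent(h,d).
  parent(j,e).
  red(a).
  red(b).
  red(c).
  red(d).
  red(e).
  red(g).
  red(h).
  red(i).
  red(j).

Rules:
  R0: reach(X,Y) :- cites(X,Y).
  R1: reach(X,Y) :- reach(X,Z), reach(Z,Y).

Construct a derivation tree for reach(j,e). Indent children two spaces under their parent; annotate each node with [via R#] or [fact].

round 1: derive reach(d,c) via R0 from cites(d,c)
round 1: derive reach(d,i) via R0 from cites(d,i)
round 1: derive reach(e,b) via R0 from cites(e,b)
round 1: derive reach(g,e) via R0 from cites(g,e)
round 1: derive reach(i,c) via R0 from cites(i,c)
round 1: derive reach(j,g) via R0 from cites(j,g)
round 2: derive reach(g,b) via R1 from reach(g,e), reach(e,b)
round 2: derive reach(j,e) via R1 from reach(j,g), reach(g,e)
round 3: derive reach(j,b) via R1 from reach(j,e), reach(e,b)

reach(j,e)  [via R1]
  reach(j,g)  [via R0]
    cites(j,g)  [fact]
  reach(g,e)  [via R0]
    cites(g,e)  [fact]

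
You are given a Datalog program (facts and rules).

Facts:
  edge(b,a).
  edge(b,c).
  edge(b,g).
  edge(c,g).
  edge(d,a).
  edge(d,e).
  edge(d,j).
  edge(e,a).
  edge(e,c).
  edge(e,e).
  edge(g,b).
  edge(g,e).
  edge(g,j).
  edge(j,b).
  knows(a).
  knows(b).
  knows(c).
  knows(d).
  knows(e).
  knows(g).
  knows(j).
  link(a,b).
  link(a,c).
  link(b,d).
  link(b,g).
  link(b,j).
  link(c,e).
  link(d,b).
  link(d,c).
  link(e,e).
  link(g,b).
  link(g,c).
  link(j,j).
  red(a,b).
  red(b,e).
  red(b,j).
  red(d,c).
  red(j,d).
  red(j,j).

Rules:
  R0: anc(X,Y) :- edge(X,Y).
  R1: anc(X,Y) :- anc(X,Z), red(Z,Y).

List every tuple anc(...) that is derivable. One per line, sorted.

round 1: derive anc(b,a) via R0 from edge(b,a)
round 1: derive anc(b,c) via R0 from edge(b,c)
round 1: derive anc(b,g) via R0 from edge(b,g)
round 1: derive anc(c,g) via R0 from edge(c,g)
round 1: derive anc(d,a) via R0 from edge(d,a)
round 1: derive anc(d,e) via R0 from edge(d,e)
round 1: derive anc(d,j) via R0 from edge(d,j)
round 1: derive anc(e,a) via R0 from edge(e,a)
round 1: derive anc(e,c) via R0 from edge(e,c)
round 1: derive anc(e,e) via R0 from edge(e,e)
round 1: derive anc(g,b) via R0 from edge(g,b)
round 1: derive anc(g,e) via R0 from edge(g,e)
round 1: derive anc(g,j) via R0 from edge(g,j)
round 1: derive anc(j,b) via R0 from edge(j,b)
round 2: derive anc(b,b) via R1 from anc(b,a), red(a,b)
round 2: derive anc(d,b) via R1 from anc(d,a), red(a,b)
round 2: derive anc(d,d) via R1 from anc(d,j), red(j,d)
round 2: derive anc(e,b) via R1 from anc(e,a), red(a,b)
round 2: derive anc(g,d) via R1 from anc(g,j), red(j,d)
round 2: derive anc(j,e) via R1 from anc(j,b), red(b,e)
round 2: derive anc(j,j) via R1 from anc(j,b), red(b,j)
round 3: derive anc(b,e) via R1 from anc(b,b), red(b,e)
round 3: derive anc(b,j) via R1 from anc(b,b), red(b,j)
round 3: derive anc(d,c) via R1 from anc(d,d), red(d,c)
round 3: derive anc(e,j) via R1 from anc(e,b), red(b,j)
round 3: derive anc(g,c) via R1 from anc(g,d), red(d,c)
round 3: derive anc(j,d) via R1 from anc(j,j), red(j,d)
round 4: derive anc(b,d) via R1 from anc(b,j), red(j,d)
round 4: derive anc(e,d) via R1 from anc(e,j), red(j,d)
round 4: derive anc(j,c) via R1 from anc(j,d), red(d,c)

anc(b,a)
anc(b,b)
anc(b,c)
anc(b,d)
anc(b,e)
anc(b,g)
anc(b,j)
anc(c,g)
anc(d,a)
anc(d,b)
anc(d,c)
anc(d,d)
anc(d,e)
anc(d,j)
anc(e,a)
anc(e,b)
anc(e,c)
anc(e,d)
anc(e,e)
anc(e,j)
anc(g,b)
anc(g,c)
anc(g,d)
anc(g,e)
anc(g,j)
anc(j,b)
anc(j,c)
anc(j,d)
anc(j,e)
anc(j,j)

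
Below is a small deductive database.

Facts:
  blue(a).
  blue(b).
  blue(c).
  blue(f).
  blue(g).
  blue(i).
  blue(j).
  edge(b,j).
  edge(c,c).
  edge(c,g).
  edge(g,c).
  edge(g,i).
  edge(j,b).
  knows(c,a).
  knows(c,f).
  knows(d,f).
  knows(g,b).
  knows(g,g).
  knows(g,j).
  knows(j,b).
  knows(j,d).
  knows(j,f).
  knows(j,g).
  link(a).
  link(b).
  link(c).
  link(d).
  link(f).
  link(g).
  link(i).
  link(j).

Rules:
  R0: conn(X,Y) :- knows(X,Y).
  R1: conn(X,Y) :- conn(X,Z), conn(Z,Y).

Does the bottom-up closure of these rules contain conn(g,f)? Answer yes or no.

round 1: derive conn(c,a) via R0 from knows(c,a)
round 1: derive conn(c,f) via R0 from knows(c,f)
round 1: derive conn(d,f) via R0 from knows(d,f)
round 1: derive conn(g,b) via R0 from knows(g,b)
round 1: derive conn(g,g) via R0 from knows(g,g)
round 1: derive conn(g,j) via R0 from knows(g,j)
round 1: derive conn(j,b) via R0 from knows(j,b)
round 1: derive conn(j,d) via R0 from knows(j,d)
round 1: derive conn(j,f) via R0 from knows(j,f)
round 1: derive conn(j,g) via R0 from knows(j,g)
round 2: derive conn(g,d) via R1 from conn(g,j), conn(j,d)
round 2: derive conn(g,f) via R1 from conn(g,j), conn(j,f)
round 2: derive conn(j,j) via R1 from conn(j,g), conn(g,j)

yes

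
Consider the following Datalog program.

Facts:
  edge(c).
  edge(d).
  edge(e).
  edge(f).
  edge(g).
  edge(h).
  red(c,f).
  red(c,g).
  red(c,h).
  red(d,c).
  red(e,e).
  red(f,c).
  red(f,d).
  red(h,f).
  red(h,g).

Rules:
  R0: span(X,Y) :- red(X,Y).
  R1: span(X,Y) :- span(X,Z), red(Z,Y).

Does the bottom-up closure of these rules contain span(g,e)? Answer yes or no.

round 1: derive span(c,f) via R0 from red(c,f)
round 1: derive span(c,g) via R0 from red(c,g)
round 1: derive span(c,h) via R0 from red(c,h)
round 1: derive span(d,c) via R0 from red(d,c)
round 1: derive span(e,e) via R0 from red(e,e)
round 1: derive span(f,c) via R0 from red(f,c)
round 1: derive span(f,d) via R0 from red(f,d)
round 1: derive span(h,f) via R0 from red(h,f)
round 1: derive span(h,g) via R0 from red(h,g)
round 2: derive span(c,c) via R1 from span(c,f), red(f,c)
round 2: derive span(c,d) via R1 from span(c,f), red(f,d)
round 2: derive span(d,f) via R1 from span(d,c), red(c,f)
round 2: derive span(d,g) via R1 from span(d,c), red(c,g)
round 2: derive span(d,h) via R1 from span(d,c), red(c,h)
round 2: derive span(f,f) via R1 from span(f,c), red(c,f)
round 2: derive span(f,g) via R1 from span(f,c), red(c,g)
round 2: derive span(f,h) via R1 from span(f,c), red(c,h)
round 2: derive span(h,c) via R1 from span(h,f), red(f,c)
round 2: derive span(h,d) via R1 from span(h,f), red(f,d)
round 3: derive span(d,d) via R1 from span(d,f), red(f,d)
round 3: derive span(h,h) via R1 from span(h,c), red(c,h)

no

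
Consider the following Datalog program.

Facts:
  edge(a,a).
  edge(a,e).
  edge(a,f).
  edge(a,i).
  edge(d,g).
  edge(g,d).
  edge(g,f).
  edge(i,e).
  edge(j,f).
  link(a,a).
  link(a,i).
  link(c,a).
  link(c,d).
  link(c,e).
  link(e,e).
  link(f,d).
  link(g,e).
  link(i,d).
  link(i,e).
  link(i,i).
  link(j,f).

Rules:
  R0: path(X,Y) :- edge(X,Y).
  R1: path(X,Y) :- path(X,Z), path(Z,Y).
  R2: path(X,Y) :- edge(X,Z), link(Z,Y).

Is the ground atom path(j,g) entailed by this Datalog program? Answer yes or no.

yes

round 1: derive path(a,a) via R0 from edge(a,a)
round 1: derive path(a,e) via R0 from edge(a,e)
round 1: derive path(a,f) via R0 from edge(a,f)
round 1: derive path(a,i) via R0 from edge(a,i)
round 1: derive path(d,g) via R0 from edge(d,g)
round 1: derive path(g,d) via R0 from edge(g,d)
round 1: derive path(g,f) via R0 from edge(g,f)
round 1: derive path(i,e) via R0 from edge(i,e)
round 1: derive path(j,f) via R0 from edge(j,f)
round 1: derive path(a,d) via R2 from edge(a,f), link(f,d)
round 1: derive path(d,e) via R2 from edge(d,g), link(g,e)
round 1: derive path(j,d) via R2 from edge(j,f), link(f,d)
round 2: derive path(a,g) via R1 from path(a,d), path(d,g)
round 2: derive path(d,d) via R1 from path(d,g), path(g,d)
round 2: derive path(d,f) via R1 from path(d,g), path(g,f)
round 2: derive path(g,e) via R1 from path(g,d), path(d,e)
round 2: derive path(g,g) via R1 from path(g,d), path(d,g)
round 2: derive path(j,e) via R1 from path(j,d), path(d,e)
round 2: derive path(j,g) via R1 from path(j,d), path(d,g)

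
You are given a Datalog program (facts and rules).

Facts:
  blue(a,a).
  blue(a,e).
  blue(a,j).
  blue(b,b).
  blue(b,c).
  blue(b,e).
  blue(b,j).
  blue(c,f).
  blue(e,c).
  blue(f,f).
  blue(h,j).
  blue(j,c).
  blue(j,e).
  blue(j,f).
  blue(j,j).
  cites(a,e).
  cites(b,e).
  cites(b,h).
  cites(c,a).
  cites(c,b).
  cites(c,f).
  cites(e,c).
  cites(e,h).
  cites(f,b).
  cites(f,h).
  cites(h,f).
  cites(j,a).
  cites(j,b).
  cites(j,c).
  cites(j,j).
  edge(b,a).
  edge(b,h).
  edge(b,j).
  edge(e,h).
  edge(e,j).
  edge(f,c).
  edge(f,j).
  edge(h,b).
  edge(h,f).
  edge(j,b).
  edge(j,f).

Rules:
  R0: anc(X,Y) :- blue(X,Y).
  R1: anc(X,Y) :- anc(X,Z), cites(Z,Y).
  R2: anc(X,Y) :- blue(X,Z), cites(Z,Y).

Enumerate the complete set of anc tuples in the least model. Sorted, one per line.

round 1: derive anc(a,a) via R0 from blue(a,a)
round 1: derive anc(a,e) via R0 from blue(a,e)
round 1: derive anc(a,j) via R0 from blue(a,j)
round 1: derive anc(b,b) via R0 from blue(b,b)
round 1: derive anc(b,c) via R0 from blue(b,c)
round 1: derive anc(b,e) via R0 from blue(b,e)
round 1: derive anc(b,j) via R0 from blue(b,j)
round 1: derive anc(c,f) via R0 from blue(c,f)
round 1: derive anc(e,c) via R0 from blue(e,c)
round 1: derive anc(f,f) via R0 from blue(f,f)
round 1: derive anc(h,j) via R0 from blue(h,j)
round 1: derive anc(j,c) via R0 from blue(j,c)
round 1: derive anc(j,e) via R0 from blue(j,e)
round 1: derive anc(j,f) via R0 from blue(j,f)
round 1: derive anc(j,j) via R0 from blue(j,j)
round 1: derive anc(a,b) via R2 from blue(a,j), cites(j,b)
round 1: derive anc(a,c) via R2 from blue(a,e), cites(e,c)
round 1: derive anc(a,h) via R2 from blue(a,e), cites(e,h)
round 1: derive anc(b,a) via R2 from blue(b,c), cites(c,a)
round 1: derive anc(b,f) via R2 from blue(b,c), cites(c,f)
round 1: derive anc(b,h) via R2 from blue(b,b), cites(b,h)
round 1: derive anc(c,b) via R2 from blue(c,f), cites(f,b)
round 1: derive anc(c,h) via R2 from blue(c,f), cites(f,h)
round 1: derive anc(e,a) via R2 from blue(e,c), cites(c,a)
round 1: derive anc(e,b) via R2 from blue(e,c), cites(c,b)
round 1: derive anc(e,f) via R2 from blue(e,c), cites(c,f)
round 1: derive anc(f,b) via R2 from blue(f,f), cites(f,b)
round 1: derive anc(f,h) via R2 from blue(f,f), cites(f,h)
round 1: derive anc(h,a) via R2 from blue(h,j), cites(j,a)
round 1: derive anc(h,b) via R2 from blue(h,j), cites(j,b)
round 1: derive anc(h,c) via R2 from blue(h,j), cites(j,c)
round 1: derive anc(j,a) via R2 from blue(j,c), cites(c,a)
round 1: derive anc(j,b) via R2 from blue(j,c), cites(c,b)
round 1: derive anc(j,h) via R2 from blue(j,e), cites(e,h)
round 2: derive anc(a,f) via R1 from anc(a,c), cites(c,f)
round 2: derive anc(c,e) via R1 from anc(c,b), cites(b,e)
round 2: derive anc(e,e) via R1 from anc(e,a), cites(a,e)
round 2: derive anc(e,h) via R1 from anc(e,b), cites(b,h)
round 2: derive anc(f,e) via R1 from anc(f,b), cites(b,e)
round 2: derive anc(h,e) via R1 from anc(h,a), cites(a,e)
round 2: derive anc(h,f) via R1 from anc(h,c), cites(c,f)
round 2: derive anc(h,h) via R1 from anc(h,b), cites(b,h)
round 3: derive anc(c,c) via R1 from anc(c,e), cites(e,c)
round 3: derive anc(f,c) via R1 from anc(f,e), cites(e,c)
round 4: derive anc(c,a) via R1 from anc(c,c), cites(c,a)
round 4: derive anc(f,a) via R1 from anc(f,c), cites(c,a)

anc(a,a)
anc(a,b)
anc(a,c)
anc(a,e)
anc(a,f)
anc(a,h)
anc(a,j)
anc(b,a)
anc(b,b)
anc(b,c)
anc(b,e)
anc(b,f)
anc(b,h)
anc(b,j)
anc(c,a)
anc(c,b)
anc(c,c)
anc(c,e)
anc(c,f)
anc(c,h)
anc(e,a)
anc(e,b)
anc(e,c)
anc(e,e)
anc(e,f)
anc(e,h)
anc(f,a)
anc(f,b)
anc(f,c)
anc(f,e)
anc(f,f)
anc(f,h)
anc(h,a)
anc(h,b)
anc(h,c)
anc(h,e)
anc(h,f)
anc(h,h)
anc(h,j)
anc(j,a)
anc(j,b)
anc(j,c)
anc(j,e)
anc(j,f)
anc(j,h)
anc(j,j)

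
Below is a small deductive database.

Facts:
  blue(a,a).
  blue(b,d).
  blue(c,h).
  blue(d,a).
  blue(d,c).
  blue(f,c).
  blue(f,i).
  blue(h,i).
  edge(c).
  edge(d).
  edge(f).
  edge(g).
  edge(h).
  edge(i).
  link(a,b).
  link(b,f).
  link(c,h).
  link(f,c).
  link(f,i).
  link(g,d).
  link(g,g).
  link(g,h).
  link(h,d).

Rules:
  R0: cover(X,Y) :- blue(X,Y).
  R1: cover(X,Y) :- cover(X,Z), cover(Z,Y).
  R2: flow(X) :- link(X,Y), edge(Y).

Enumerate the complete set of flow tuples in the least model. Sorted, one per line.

flow(b)
flow(c)
flow(f)
flow(g)
flow(h)

round 1: derive flow(b) via R2 from link(b,f), edge(f)
round 1: derive flow(c) via R2 from link(c,h), edge(h)
round 1: derive flow(f) via R2 from link(f,c), edge(c)
round 1: derive flow(g) via R2 from link(g,d), edge(d)
round 1: derive flow(h) via R2 from link(h,d), edge(d)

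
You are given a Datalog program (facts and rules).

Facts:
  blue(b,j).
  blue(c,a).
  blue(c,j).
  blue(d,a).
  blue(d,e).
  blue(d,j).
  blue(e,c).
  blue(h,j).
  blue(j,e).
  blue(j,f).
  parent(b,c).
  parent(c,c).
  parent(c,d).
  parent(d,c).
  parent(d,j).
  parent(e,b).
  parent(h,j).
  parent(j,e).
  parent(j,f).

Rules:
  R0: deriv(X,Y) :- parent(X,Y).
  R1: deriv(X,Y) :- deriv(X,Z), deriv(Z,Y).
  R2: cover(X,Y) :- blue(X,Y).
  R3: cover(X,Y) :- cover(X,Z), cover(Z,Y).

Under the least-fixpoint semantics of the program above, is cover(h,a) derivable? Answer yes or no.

yes

round 1: derive cover(b,j) via R2 from blue(b,j)
round 1: derive cover(c,a) via R2 from blue(c,a)
round 1: derive cover(c,j) via R2 from blue(c,j)
round 1: derive cover(d,a) via R2 from blue(d,a)
round 1: derive cover(d,e) via R2 from blue(d,e)
round 1: derive cover(d,j) via R2 from blue(d,j)
round 1: derive cover(e,c) via R2 from blue(e,c)
round 1: derive cover(h,j) via R2 from blue(h,j)
round 1: derive cover(j,e) via R2 from blue(j,e)
round 1: derive cover(j,f) via R2 from blue(j,f)
round 2: derive cover(b,e) via R3 from cover(b,j), cover(j,e)
round 2: derive cover(b,f) via R3 from cover(b,j), cover(j,f)
round 2: derive cover(c,e) via R3 from cover(c,j), cover(j,e)
round 2: derive cover(c,f) via R3 from cover(c,j), cover(j,f)
round 2: derive cover(d,c) via R3 from cover(d,e), cover(e,c)
round 2: derive cover(d,f) via R3 from cover(d,j), cover(j,f)
round 2: derive cover(e,a) via R3 from cover(e,c), cover(c,a)
round 2: derive cover(e,j) via R3 from cover(e,c), cover(c,j)
round 2: derive cover(h,e) via R3 from cover(h,j), cover(j,e)
round 2: derive cover(h,f) via R3 from cover(h,j), cover(j,f)
round 2: derive cover(j,c) via R3 from cover(j,e), cover(e,c)
round 3: derive cover(b,a) via R3 from cover(b,e), cover(e,a)
round 3: derive cover(b,c) via R3 from cover(b,e), cover(e,c)
round 3: derive cover(c,c) via R3 from cover(c,e), cover(e,c)
round 3: derive cover(e,e) via R3 from cover(e,c), cover(c,e)
round 3: derive cover(e,f) via R3 from cover(e,c), cover(c,f)
round 3: derive cover(h,a) via R3 from cover(h,e), cover(e,a)
round 3: derive cover(h,c) via R3 from cover(h,e), cover(e,c)
round 3: derive cover(j,a) via R3 from cover(j,c), cover(c,a)
round 3: derive cover(j,j) via R3 from cover(j,c), cover(c,j)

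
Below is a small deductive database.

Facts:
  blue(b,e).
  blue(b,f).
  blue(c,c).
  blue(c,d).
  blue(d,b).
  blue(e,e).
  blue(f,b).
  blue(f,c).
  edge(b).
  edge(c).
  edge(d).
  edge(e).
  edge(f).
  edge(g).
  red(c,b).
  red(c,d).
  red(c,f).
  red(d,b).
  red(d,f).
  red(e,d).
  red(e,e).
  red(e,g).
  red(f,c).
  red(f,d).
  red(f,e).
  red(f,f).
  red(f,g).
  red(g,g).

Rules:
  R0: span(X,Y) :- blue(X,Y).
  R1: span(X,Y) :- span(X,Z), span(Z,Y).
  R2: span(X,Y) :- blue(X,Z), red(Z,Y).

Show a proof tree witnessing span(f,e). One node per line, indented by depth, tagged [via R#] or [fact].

round 1: derive span(b,e) via R0 from blue(b,e)
round 1: derive span(b,f) via R0 from blue(b,f)
round 1: derive span(c,c) via R0 from blue(c,c)
round 1: derive span(c,d) via R0 from blue(c,d)
round 1: derive span(d,b) via R0 from blue(d,b)
round 1: derive span(e,e) via R0 from blue(e,e)
round 1: derive span(f,b) via R0 from blue(f,b)
round 1: derive span(f,c) via R0 from blue(f,c)
round 1: derive span(b,c) via R2 from blue(b,f), red(f,c)
round 1: derive span(b,d) via R2 from blue(b,e), red(e,d)
round 1: derive span(b,g) via R2 from blue(b,e), red(e,g)
round 1: derive span(c,b) via R2 from blue(c,c), red(c,b)
round 1: derive span(c,f) via R2 from blue(c,c), red(c,f)
round 1: derive span(e,d) via R2 from blue(e,e), red(e,d)
round 1: derive span(e,g) via R2 from blue(e,e), red(e,g)
round 1: derive span(f,d) via R2 from blue(f,c), red(c,d)
round 1: derive span(f,f) via R2 from blue(f,c), red(c,f)
round 2: derive span(b,b) via R1 from span(b,c), span(c,b)
round 2: derive span(c,e) via R1 from span(c,b), span(b,e)
round 2: derive span(c,g) via R1 from span(c,b), span(b,g)
round 2: derive span(d,c) via R1 from span(d,b), span(b,c)
round 2: derive span(d,d) via R1 from span(d,b), span(b,d)
round 2: derive span(d,e) via R1 from span(d,b), span(b,e)
round 2: derive span(d,f) via R1 from span(d,b), span(b,f)
round 2: derive span(d,g) via R1 from span(d,b), span(b,g)
round 2: derive span(e,b) via R1 from span(e,d), span(d,b)
round 2: derive span(f,e) via R1 from span(f,b), span(b,e)
round 2: derive span(f,g) via R1 from span(f,b), span(b,g)
round 3: derive span(e,c) via R1 from span(e,b), span(b,c)
round 3: derive span(e,f) via R1 from span(e,b), span(b,f)

span(f,e)  [via R1]
  span(f,b)  [via R0]
    blue(f,b)  [fact]
  span(b,e)  [via R0]
    blue(b,e)  [fact]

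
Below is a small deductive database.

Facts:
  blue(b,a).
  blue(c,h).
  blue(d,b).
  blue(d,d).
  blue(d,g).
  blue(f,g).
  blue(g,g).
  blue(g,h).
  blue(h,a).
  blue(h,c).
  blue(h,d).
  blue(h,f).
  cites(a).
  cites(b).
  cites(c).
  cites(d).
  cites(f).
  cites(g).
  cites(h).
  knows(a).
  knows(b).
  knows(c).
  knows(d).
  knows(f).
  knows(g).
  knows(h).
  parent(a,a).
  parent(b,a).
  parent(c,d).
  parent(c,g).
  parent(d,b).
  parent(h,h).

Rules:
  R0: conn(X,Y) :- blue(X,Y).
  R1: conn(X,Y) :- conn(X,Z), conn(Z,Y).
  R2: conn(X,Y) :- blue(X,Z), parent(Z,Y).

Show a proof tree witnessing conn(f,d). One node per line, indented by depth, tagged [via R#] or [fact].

conn(f,d)  [via R1]
  conn(f,g)  [via R0]
    blue(f,g)  [fact]
  conn(g,d)  [via R1]
    conn(g,h)  [via R0]
      blue(g,h)  [fact]
    conn(h,d)  [via R0]
      blue(h,d)  [fact]

round 1: derive conn(b,a) via R0 from blue(b,a)
round 1: derive conn(c,h) via R0 from blue(c,h)
round 1: derive conn(d,b) via R0 from blue(d,b)
round 1: derive conn(d,d) via R0 from blue(d,d)
round 1: derive conn(d,g) via R0 from blue(d,g)
round 1: derive conn(f,g) via R0 from blue(f,g)
round 1: derive conn(g,g) via R0 from blue(g,g)
round 1: derive conn(g,h) via R0 from blue(g,h)
round 1: derive conn(h,a) via R0 from blue(h,a)
round 1: derive conn(h,c) via R0 from blue(h,c)
round 1: derive conn(h,d) via R0 from blue(h,d)
round 1: derive conn(h,f) via R0 from blue(h,f)
round 1: derive conn(d,a) via R2 from blue(d,b), parent(b,a)
round 1: derive conn(h,b) via R2 from blue(h,d), parent(d,b)
round 1: derive conn(h,g) via R2 from blue(h,c), parent(c,g)
round 2: derive conn(c,a) via R1 from conn(c,h), conn(h,a)
round 2: derive conn(c,b) via R1 from conn(c,h), conn(h,b)
round 2: derive conn(c,c) via R1 from conn(c,h), conn(h,c)
round 2: derive conn(c,d) via R1 from conn(c,h), conn(h,d)
round 2: derive conn(c,f) via R1 from conn(c,h), conn(h,f)
round 2: derive conn(c,g) via R1 from conn(c,h), conn(h,g)
round 2: derive conn(d,h) via R1 from conn(d,g), conn(g,h)
round 2: derive conn(f,h) via R1 from conn(f,g), conn(g,h)
round 2: derive conn(g,a) via R1 from conn(g,h), conn(h,a)
round 2: derive conn(g,b) via R1 from conn(g,h), conn(h,b)
round 2: derive conn(g,c) via R1 from conn(g,h), conn(h,c)
round 2: derive conn(g,d) via R1 from conn(g,h), conn(h,d)
round 2: derive conn(g,f) via R1 from conn(g,h), conn(h,f)
round 2: derive conn(h,h) via R1 from conn(h,c), conn(c,h)
round 3: derive conn(d,c) via R1 from conn(d,g), conn(g,c)
round 3: derive conn(d,f) via R1 from conn(d,g), conn(g,f)
round 3: derive conn(f,a) via R1 from conn(f,g), conn(g,a)
round 3: derive conn(f,b) via R1 from conn(f,g), conn(g,b)
round 3: derive conn(f,c) via R1 from conn(f,g), conn(g,c)
round 3: derive conn(f,d) via R1 from conn(f,g), conn(g,d)
round 3: derive conn(f,f) via R1 from conn(f,g), conn(g,f)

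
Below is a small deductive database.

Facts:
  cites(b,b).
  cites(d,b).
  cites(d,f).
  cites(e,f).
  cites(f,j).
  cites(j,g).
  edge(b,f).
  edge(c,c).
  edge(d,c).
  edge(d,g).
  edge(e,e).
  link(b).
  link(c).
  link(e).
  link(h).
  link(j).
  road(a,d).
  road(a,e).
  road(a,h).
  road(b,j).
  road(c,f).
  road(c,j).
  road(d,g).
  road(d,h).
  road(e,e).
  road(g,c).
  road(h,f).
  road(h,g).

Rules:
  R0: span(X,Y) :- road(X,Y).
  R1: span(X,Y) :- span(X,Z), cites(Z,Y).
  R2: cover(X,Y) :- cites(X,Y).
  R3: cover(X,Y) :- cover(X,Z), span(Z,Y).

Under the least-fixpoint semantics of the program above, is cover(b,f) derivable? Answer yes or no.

round 1: derive span(a,d) via R0 from road(a,d)
round 1: derive span(a,e) via R0 from road(a,e)
round 1: derive span(a,h) via R0 from road(a,h)
round 1: derive span(b,j) via R0 from road(b,j)
round 1: derive span(c,f) via R0 from road(c,f)
round 1: derive span(c,j) via R0 from road(c,j)
round 1: derive span(d,g) via R0 from road(d,g)
round 1: derive span(d,h) via R0 from road(d,h)
round 1: derive span(e,e) via R0 from road(e,e)
round 1: derive span(g,c) via R0 from road(g,c)
round 1: derive span(h,f) via R0 from road(h,f)
round 1: derive span(h,g) via R0 from road(h,g)
round 1: derive cover(b,b) via R2 from cites(b,b)
round 1: derive cover(d,b) via R2 from cites(d,b)
round 1: derive cover(d,f) via R2 from cites(d,f)
round 1: derive cover(e,f) via R2 from cites(e,f)
round 1: derive cover(f,j) via R2 from cites(f,j)
round 1: derive cover(j,g) via R2 from cites(j,g)
round 2: derive span(a,b) via R1 from span(a,d), cites(d,b)
round 2: derive span(a,f) via R1 from span(a,d), cites(d,f)
round 2: derive span(b,g) via R1 from span(b,j), cites(j,g)
round 2: derive span(c,g) via R1 from span(c,j), cites(j,g)
round 2: derive span(e,f) via R1 from span(e,e), cites(e,f)
round 2: derive span(h,j) via R1 from span(h,f), cites(f,j)
round 2: derive cover(b,j) via R3 from cover(b,b), span(b,j)
round 2: derive cover(d,j) via R3 from cover(d,b), span(b,j)
round 2: derive cover(j,c) via R3 from cover(j,g), span(g,c)
round 3: derive span(a,j) via R1 from span(a,f), cites(f,j)
round 3: derive span(e,j) via R1 from span(e,f), cites(f,j)
round 3: derive cover(b,g) via R3 from cover(b,b), span(b,g)
round 3: derive cover(d,g) via R3 from cover(d,b), span(b,g)
round 3: derive cover(j,f) via R3 from cover(j,c), span(c,f)
round 3: derive cover(j,j) via R3 from cover(j,c), span(c,j)
round 4: derive span(a,g) via R1 from span(a,j), cites(j,g)
round 4: derive span(e,g) via R1 from span(e,j), cites(j,g)
round 4: derive cover(b,c) via R3 from cover(b,g), span(g,c)
round 4: derive cover(d,c) via R3 from cover(d,g), span(g,c)
round 5: derive cover(b,f) via R3 from cover(b,c), span(c,f)

yes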